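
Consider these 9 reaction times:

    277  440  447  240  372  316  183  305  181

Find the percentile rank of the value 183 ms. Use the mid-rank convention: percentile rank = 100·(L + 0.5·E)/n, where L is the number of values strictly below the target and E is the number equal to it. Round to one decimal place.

Sorted: 181, 183, 240, 277, 305, 316, 372, 440, 447.
Count below 183: L = 1; count equal: E = 1; n = 9.
Percentile rank = 100·(1 + 0.5·1)/9 = 100·1.5/9 = 16.67.

16.7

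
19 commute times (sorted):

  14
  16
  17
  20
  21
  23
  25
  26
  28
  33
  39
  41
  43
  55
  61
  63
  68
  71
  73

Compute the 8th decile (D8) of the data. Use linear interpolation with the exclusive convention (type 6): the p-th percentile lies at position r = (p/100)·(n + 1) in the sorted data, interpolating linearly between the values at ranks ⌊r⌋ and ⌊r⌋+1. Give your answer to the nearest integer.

n = 19.
r = (80/100)·(19 + 1) = 16.
r is an integer, so P80 is the value at rank 16: 63.

63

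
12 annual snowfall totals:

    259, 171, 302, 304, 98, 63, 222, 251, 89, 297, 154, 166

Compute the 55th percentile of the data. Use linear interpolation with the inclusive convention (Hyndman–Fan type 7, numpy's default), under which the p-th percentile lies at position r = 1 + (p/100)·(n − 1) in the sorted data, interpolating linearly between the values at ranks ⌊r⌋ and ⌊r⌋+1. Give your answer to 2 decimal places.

223.45

Sorted: 63, 89, 98, 154, 166, 171, 222, 251, 259, 297, 302, 304.
n = 12.
r = 1 + (55/100)·(12 − 1) = 1 + 6.05 = 7.05.
Rank 7 is 222 and rank 8 is 251.
Interpolate: 222 + 0.05·(251 − 222) = 222 + 0.05·29 = 223.45.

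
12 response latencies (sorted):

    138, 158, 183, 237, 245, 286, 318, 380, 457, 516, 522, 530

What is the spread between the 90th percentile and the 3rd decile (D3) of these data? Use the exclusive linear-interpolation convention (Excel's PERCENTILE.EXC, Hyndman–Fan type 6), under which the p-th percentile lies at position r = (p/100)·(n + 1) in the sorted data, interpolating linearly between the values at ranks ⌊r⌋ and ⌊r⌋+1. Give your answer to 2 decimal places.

n = 12.
P30: r = 3.9; ranks 3–4 are 183, 237; interpolating gives 231.6.
P90: r = 11.7; ranks 11–12 are 522, 530; interpolating gives 527.6.
Difference: 527.6 − 231.6 = 296.

296.00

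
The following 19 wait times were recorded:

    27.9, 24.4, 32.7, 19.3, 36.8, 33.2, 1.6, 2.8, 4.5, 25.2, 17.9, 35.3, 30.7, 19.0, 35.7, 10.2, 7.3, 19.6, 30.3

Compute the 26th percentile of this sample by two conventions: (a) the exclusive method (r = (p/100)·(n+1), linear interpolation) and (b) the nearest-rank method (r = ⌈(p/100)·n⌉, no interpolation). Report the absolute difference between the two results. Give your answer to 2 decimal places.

Sorted: 1.6, 2.8, 4.5, 7.3, 10.2, 17.9, 19.0, 19.3, 19.6, 24.4, 25.2, 27.9, 30.3, 30.7, 32.7, 33.2, 35.3, 35.7, 36.8.
n = 19.
(a) r = 5.2; between ranks 5 (10.2) and 6 (17.9): 11.74.
(b) the nearest-rank method: rank 5 → 10.2.
|11.74 − 10.2| = 1.54.

1.54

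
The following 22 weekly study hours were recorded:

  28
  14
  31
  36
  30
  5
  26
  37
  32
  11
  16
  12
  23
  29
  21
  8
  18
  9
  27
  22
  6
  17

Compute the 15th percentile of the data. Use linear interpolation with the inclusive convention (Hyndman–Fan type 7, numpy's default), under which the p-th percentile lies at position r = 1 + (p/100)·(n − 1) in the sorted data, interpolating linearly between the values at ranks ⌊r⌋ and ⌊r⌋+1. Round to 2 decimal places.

9.30

Sorted: 5, 6, 8, 9, 11, 12, 14, 16, 17, 18, 21, 22, 23, 26, 27, 28, 29, 30, 31, 32, 36, 37.
n = 22.
r = 1 + (15/100)·(22 − 1) = 1 + 3.15 = 4.15.
Rank 4 is 9 and rank 5 is 11.
Interpolate: 9 + 0.15·(11 − 9) = 9 + 0.15·2 = 9.3.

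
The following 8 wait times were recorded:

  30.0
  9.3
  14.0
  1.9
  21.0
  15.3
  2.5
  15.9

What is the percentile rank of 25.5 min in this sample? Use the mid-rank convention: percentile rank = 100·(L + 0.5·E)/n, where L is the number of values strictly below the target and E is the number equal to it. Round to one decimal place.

87.5

Sorted: 1.9, 2.5, 9.3, 14.0, 15.3, 15.9, 21.0, 30.0.
Count below 25.5: L = 7; count equal: E = 0; n = 8.
Percentile rank = 100·(7 + 0.5·0)/8 = 100·7/8 = 87.5.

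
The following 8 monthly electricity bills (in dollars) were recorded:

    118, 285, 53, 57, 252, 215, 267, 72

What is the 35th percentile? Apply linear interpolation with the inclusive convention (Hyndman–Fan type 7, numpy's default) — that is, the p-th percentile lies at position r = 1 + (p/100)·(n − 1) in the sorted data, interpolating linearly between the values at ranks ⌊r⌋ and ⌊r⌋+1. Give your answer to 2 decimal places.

Sorted: 53, 57, 72, 118, 215, 252, 267, 285.
n = 8.
r = 1 + (35/100)·(8 − 1) = 1 + 2.45 = 3.45.
Rank 3 is 72 and rank 4 is 118.
Interpolate: 72 + 0.45·(118 − 72) = 72 + 0.45·46 = 92.7.

92.70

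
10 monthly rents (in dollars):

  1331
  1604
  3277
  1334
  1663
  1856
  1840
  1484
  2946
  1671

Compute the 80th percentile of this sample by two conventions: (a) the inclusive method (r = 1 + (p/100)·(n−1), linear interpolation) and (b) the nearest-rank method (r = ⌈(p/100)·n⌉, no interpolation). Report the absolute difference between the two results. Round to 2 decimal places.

218.00

Sorted: 1331, 1334, 1484, 1604, 1663, 1671, 1840, 1856, 2946, 3277.
n = 10.
(a) r = 8.2; between ranks 8 (1856) and 9 (2946): 2074.
(b) the nearest-rank method: rank 8 → 1856.
|2074 − 1856| = 218.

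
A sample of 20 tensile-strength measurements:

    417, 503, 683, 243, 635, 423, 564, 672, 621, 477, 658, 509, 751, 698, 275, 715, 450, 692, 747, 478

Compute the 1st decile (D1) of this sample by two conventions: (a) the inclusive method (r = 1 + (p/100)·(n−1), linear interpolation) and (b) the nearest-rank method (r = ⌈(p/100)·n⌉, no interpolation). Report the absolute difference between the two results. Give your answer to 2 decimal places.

127.80

Sorted: 243, 275, 417, 423, 450, 477, 478, 503, 509, 564, 621, 635, 658, 672, 683, 692, 698, 715, 747, 751.
n = 20.
(a) r = 2.9; between ranks 2 (275) and 3 (417): 402.8.
(b) the nearest-rank method: rank 2 → 275.
|402.8 − 275| = 127.8.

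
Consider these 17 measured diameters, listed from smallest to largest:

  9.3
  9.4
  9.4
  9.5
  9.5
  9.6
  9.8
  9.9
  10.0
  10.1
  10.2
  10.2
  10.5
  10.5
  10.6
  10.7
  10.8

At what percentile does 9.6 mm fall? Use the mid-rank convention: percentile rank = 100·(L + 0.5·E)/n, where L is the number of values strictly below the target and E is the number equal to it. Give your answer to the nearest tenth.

Count below 9.6: L = 5; count equal: E = 1; n = 17.
Percentile rank = 100·(5 + 0.5·1)/17 = 100·5.5/17 = 32.35.

32.4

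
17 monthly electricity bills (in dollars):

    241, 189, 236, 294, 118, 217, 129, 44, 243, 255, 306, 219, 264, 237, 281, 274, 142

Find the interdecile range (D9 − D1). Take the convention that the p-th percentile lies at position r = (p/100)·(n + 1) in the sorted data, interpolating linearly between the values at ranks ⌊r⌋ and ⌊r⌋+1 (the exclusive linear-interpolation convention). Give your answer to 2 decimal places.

Sorted: 44, 118, 129, 142, 189, 217, 219, 236, 237, 241, 243, 255, 264, 274, 281, 294, 306.
n = 17.
P10: r = 1.8; ranks 1–2 are 44, 118; interpolating gives 103.2.
P90: r = 16.2; ranks 16–17 are 294, 306; interpolating gives 296.4.
Difference: 296.4 − 103.2 = 193.2.

193.20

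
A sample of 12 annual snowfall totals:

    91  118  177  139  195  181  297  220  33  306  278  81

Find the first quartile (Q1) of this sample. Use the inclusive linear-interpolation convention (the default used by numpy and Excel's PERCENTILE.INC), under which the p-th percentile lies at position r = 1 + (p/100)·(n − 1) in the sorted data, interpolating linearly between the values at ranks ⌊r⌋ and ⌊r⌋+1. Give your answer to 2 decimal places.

Sorted: 33, 81, 91, 118, 139, 177, 181, 195, 220, 278, 297, 306.
n = 12.
r = 1 + (25/100)·(12 − 1) = 1 + 2.75 = 3.75.
Rank 3 is 91 and rank 4 is 118.
Interpolate: 91 + 0.75·(118 − 91) = 91 + 0.75·27 = 111.25.

111.25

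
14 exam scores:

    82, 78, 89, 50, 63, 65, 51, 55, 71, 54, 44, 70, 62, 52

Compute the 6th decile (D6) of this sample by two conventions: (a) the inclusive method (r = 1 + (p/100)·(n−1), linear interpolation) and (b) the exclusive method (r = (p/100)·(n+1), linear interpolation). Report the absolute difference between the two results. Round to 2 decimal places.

0.40

Sorted: 44, 50, 51, 52, 54, 55, 62, 63, 65, 70, 71, 78, 82, 89.
n = 14.
(a) r = 8.8; between ranks 8 (63) and 9 (65): 64.6.
(b) r = 9 → value at rank 9 = 65.
|64.6 − 65| = 0.4.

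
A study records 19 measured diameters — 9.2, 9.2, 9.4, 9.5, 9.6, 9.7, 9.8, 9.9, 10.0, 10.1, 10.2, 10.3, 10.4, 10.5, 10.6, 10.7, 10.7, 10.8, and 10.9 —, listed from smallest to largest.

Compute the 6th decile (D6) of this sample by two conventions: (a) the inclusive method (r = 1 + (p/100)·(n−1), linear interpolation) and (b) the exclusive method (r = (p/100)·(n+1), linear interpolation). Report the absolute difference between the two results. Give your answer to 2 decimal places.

n = 19.
(a) r = 11.8; between ranks 11 (10.2) and 12 (10.3): 10.28.
(b) r = 12 → value at rank 12 = 10.3.
|10.28 − 10.3| = 0.02.

0.02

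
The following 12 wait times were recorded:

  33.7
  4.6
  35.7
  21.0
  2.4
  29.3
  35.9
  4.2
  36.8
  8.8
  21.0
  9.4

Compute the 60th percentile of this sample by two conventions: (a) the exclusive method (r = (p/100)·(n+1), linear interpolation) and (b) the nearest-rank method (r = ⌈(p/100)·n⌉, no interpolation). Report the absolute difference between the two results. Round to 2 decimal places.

1.66

Sorted: 2.4, 4.2, 4.6, 8.8, 9.4, 21.0, 21.0, 29.3, 33.7, 35.7, 35.9, 36.8.
n = 12.
(a) r = 7.8; between ranks 7 (21.0) and 8 (29.3): 27.64.
(b) the nearest-rank method: rank 8 → 29.3.
|27.64 − 29.3| = 1.66.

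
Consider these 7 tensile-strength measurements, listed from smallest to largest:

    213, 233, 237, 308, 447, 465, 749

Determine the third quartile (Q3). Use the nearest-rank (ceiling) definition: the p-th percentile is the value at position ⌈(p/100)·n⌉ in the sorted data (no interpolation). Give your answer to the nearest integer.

465

n = 7.
Position = ⌈75/100 · 7⌉ = ⌈5.25⌉ = 6.
The value at rank 6 is 465.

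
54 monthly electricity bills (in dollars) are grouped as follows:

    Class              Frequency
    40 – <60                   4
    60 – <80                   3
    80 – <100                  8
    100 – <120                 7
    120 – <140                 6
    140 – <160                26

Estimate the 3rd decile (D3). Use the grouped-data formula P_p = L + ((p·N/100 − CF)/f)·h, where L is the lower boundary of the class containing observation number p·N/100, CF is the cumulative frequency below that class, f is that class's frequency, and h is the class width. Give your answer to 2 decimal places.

103.43

N = 54; target position k = 30/100 · 54 = 16.2.
Cumulative frequencies: 4, 7, 15, 22, 28, 54.
Observation 16.2 falls in the class 100 – <120.
L = 100, CF = 15, f = 7, h = 20.
P30 = 100 + ((16.2 − 15)/7)·20 = 100 + 3.42857 = 103.429.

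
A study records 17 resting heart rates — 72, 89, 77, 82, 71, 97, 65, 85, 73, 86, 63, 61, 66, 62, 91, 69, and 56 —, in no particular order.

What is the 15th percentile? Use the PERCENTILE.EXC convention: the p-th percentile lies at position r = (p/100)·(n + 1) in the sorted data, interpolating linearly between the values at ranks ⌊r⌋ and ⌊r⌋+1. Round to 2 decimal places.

Sorted: 56, 61, 62, 63, 65, 66, 69, 71, 72, 73, 77, 82, 85, 86, 89, 91, 97.
n = 17.
r = (15/100)·(17 + 1) = 2.7.
Rank 2 is 61 and rank 3 is 62.
Interpolate: 61 + 0.7·(62 − 61) = 61 + 0.7·1 = 61.7.

61.70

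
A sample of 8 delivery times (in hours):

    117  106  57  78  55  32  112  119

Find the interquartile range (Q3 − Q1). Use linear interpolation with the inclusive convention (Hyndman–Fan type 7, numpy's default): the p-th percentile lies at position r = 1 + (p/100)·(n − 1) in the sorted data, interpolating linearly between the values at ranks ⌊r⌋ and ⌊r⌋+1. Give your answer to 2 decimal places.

Sorted: 32, 55, 57, 78, 106, 112, 117, 119.
n = 8.
P25: r = 2.75; ranks 2–3 are 55, 57; interpolating gives 56.5.
P75: r = 6.25; ranks 6–7 are 112, 117; interpolating gives 113.25.
Difference: 113.25 − 56.5 = 56.75.

56.75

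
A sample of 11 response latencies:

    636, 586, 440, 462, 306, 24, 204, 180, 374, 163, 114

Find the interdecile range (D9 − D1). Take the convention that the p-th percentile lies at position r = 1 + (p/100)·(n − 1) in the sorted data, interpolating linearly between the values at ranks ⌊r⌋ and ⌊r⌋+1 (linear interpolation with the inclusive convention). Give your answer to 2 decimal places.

472.00

Sorted: 24, 114, 163, 180, 204, 306, 374, 440, 462, 586, 636.
n = 11.
P10: r = 2 (integer) → 114.
P90: r = 10 (integer) → 586.
Difference: 586 − 114 = 472.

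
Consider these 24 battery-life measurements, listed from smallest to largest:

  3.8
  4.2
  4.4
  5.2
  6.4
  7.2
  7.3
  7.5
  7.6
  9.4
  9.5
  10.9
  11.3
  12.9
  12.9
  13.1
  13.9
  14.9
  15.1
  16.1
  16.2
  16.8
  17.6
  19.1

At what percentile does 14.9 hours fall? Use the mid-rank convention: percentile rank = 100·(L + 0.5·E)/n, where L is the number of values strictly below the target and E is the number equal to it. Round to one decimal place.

72.9

Count below 14.9: L = 17; count equal: E = 1; n = 24.
Percentile rank = 100·(17 + 0.5·1)/24 = 100·17.5/24 = 72.92.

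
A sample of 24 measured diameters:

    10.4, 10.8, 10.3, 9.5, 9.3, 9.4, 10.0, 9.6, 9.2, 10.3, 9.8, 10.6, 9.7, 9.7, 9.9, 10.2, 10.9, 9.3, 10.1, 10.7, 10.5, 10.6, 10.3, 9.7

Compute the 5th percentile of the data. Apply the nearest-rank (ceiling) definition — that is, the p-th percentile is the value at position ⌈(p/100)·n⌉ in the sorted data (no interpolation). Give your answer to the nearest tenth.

Sorted: 9.2, 9.3, 9.3, 9.4, 9.5, 9.6, 9.7, 9.7, 9.7, 9.8, 9.9, 10.0, 10.1, 10.2, 10.3, 10.3, 10.3, 10.4, 10.5, 10.6, 10.6, 10.7, 10.8, 10.9.
n = 24.
Position = ⌈5/100 · 24⌉ = ⌈1.2⌉ = 2.
The value at rank 2 is 9.3.

9.3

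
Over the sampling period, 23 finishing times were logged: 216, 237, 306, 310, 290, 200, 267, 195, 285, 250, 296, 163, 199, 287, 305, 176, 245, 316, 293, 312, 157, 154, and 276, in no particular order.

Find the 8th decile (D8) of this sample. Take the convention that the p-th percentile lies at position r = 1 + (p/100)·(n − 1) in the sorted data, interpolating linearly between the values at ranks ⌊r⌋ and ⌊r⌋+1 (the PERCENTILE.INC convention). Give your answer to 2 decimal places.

Sorted: 154, 157, 163, 176, 195, 199, 200, 216, 237, 245, 250, 267, 276, 285, 287, 290, 293, 296, 305, 306, 310, 312, 316.
n = 23.
r = 1 + (80/100)·(23 − 1) = 1 + 17.6 = 18.6.
Rank 18 is 296 and rank 19 is 305.
Interpolate: 296 + 0.6·(305 − 296) = 296 + 0.6·9 = 301.4.

301.40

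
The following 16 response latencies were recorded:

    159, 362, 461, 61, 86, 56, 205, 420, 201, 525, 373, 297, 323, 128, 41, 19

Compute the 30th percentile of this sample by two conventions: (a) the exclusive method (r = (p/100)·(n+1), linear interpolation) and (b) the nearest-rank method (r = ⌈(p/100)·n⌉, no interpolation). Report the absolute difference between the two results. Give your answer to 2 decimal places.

Sorted: 19, 41, 56, 61, 86, 128, 159, 201, 205, 297, 323, 362, 373, 420, 461, 525.
n = 16.
(a) r = 5.1; between ranks 5 (86) and 6 (128): 90.2.
(b) the nearest-rank method: rank 5 → 86.
|90.2 − 86| = 4.2.

4.20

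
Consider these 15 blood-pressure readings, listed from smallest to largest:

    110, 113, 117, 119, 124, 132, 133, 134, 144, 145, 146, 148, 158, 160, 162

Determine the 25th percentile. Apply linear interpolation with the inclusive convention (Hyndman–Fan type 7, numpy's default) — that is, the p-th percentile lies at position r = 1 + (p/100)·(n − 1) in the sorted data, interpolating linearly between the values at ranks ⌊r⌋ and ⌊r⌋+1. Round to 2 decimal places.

121.50

n = 15.
r = 1 + (25/100)·(15 − 1) = 1 + 3.5 = 4.5.
Rank 4 is 119 and rank 5 is 124.
Interpolate: 119 + 0.5·(124 − 119) = 119 + 0.5·5 = 121.5.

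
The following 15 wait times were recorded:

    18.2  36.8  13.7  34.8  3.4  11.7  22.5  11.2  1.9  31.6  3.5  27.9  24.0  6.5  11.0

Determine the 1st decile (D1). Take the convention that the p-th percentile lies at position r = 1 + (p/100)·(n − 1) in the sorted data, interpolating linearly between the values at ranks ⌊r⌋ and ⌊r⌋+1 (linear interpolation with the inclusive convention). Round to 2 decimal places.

3.44

Sorted: 1.9, 3.4, 3.5, 6.5, 11.0, 11.2, 11.7, 13.7, 18.2, 22.5, 24.0, 27.9, 31.6, 34.8, 36.8.
n = 15.
r = 1 + (10/100)·(15 − 1) = 1 + 1.4 = 2.4.
Rank 2 is 3.4 and rank 3 is 3.5.
Interpolate: 3.4 + 0.4·(3.5 − 3.4) = 3.4 + 0.4·0.1 = 3.44.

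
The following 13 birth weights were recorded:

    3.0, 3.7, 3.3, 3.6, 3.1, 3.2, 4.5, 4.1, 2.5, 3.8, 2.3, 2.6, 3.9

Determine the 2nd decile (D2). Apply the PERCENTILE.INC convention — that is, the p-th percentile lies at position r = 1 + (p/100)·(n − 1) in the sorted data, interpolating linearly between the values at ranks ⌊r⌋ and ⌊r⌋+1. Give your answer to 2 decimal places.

Sorted: 2.3, 2.5, 2.6, 3.0, 3.1, 3.2, 3.3, 3.6, 3.7, 3.8, 3.9, 4.1, 4.5.
n = 13.
r = 1 + (20/100)·(13 − 1) = 1 + 2.4 = 3.4.
Rank 3 is 2.6 and rank 4 is 3.0.
Interpolate: 2.6 + 0.4·(3.0 − 2.6) = 2.6 + 0.4·0.4 = 2.76.

2.76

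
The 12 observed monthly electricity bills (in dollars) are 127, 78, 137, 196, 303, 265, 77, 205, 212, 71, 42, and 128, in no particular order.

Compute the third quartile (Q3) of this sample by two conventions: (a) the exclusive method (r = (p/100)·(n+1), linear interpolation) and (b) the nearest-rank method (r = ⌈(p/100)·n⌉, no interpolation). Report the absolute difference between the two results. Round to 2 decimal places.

Sorted: 42, 71, 77, 78, 127, 128, 137, 196, 205, 212, 265, 303.
n = 12.
(a) r = 9.75; between ranks 9 (205) and 10 (212): 210.25.
(b) the nearest-rank method: rank 9 → 205.
|210.25 − 205| = 5.25.

5.25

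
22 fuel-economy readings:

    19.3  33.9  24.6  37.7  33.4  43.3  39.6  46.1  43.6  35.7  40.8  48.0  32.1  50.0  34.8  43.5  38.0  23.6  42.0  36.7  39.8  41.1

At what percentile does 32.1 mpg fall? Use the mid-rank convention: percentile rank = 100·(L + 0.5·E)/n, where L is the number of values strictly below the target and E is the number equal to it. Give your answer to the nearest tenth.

15.9

Sorted: 19.3, 23.6, 24.6, 32.1, 33.4, 33.9, 34.8, 35.7, 36.7, 37.7, 38.0, 39.6, 39.8, 40.8, 41.1, 42.0, 43.3, 43.5, 43.6, 46.1, 48.0, 50.0.
Count below 32.1: L = 3; count equal: E = 1; n = 22.
Percentile rank = 100·(3 + 0.5·1)/22 = 100·3.5/22 = 15.91.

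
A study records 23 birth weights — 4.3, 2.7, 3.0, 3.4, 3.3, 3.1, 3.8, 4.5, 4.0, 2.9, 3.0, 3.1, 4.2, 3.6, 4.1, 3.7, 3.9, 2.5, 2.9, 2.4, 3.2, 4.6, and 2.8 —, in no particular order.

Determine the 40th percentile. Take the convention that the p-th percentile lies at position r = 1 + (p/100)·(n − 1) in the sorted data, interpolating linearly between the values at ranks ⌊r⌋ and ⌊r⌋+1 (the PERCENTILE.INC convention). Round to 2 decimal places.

3.10

Sorted: 2.4, 2.5, 2.7, 2.8, 2.9, 2.9, 3.0, 3.0, 3.1, 3.1, 3.2, 3.3, 3.4, 3.6, 3.7, 3.8, 3.9, 4.0, 4.1, 4.2, 4.3, 4.5, 4.6.
n = 23.
r = 1 + (40/100)·(23 − 1) = 1 + 8.8 = 9.8.
Rank 9 is 3.1 and rank 10 is 3.1.
Interpolate: 3.1 + 0.8·(3.1 − 3.1) = 3.1 + 0.8·0 = 3.1.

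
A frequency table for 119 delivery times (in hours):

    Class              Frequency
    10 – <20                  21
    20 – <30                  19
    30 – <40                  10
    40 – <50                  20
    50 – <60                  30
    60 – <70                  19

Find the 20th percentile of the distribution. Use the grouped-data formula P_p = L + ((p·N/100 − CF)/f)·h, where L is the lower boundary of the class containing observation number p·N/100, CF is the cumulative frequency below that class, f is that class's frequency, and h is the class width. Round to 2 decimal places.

21.47

N = 119; target position k = 20/100 · 119 = 23.8.
Cumulative frequencies: 21, 40, 50, 70, 100, 119.
Observation 23.8 falls in the class 20 – <30.
L = 20, CF = 21, f = 19, h = 10.
P20 = 20 + ((23.8 − 21)/19)·10 = 20 + 1.47368 = 21.4737.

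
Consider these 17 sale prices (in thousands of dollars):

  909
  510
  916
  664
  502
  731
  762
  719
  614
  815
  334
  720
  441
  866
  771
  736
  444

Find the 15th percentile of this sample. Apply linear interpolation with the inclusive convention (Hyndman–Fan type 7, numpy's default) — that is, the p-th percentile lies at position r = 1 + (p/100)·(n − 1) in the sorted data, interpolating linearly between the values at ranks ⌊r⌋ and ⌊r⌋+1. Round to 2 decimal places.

Sorted: 334, 441, 444, 502, 510, 614, 664, 719, 720, 731, 736, 762, 771, 815, 866, 909, 916.
n = 17.
r = 1 + (15/100)·(17 − 1) = 1 + 2.4 = 3.4.
Rank 3 is 444 and rank 4 is 502.
Interpolate: 444 + 0.4·(502 − 444) = 444 + 0.4·58 = 467.2.

467.20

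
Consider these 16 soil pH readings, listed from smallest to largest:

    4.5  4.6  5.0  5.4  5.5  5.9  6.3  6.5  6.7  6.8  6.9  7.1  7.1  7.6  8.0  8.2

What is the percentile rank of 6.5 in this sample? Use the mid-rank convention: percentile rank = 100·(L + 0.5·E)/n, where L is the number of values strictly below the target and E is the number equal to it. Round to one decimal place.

Count below 6.5: L = 7; count equal: E = 1; n = 16.
Percentile rank = 100·(7 + 0.5·1)/16 = 100·7.5/16 = 46.88.

46.9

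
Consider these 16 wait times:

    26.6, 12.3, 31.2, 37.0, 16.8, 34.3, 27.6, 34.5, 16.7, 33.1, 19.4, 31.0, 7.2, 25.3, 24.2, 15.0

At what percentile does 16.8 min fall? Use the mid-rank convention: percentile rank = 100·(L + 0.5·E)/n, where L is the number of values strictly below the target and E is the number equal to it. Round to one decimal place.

Sorted: 7.2, 12.3, 15.0, 16.7, 16.8, 19.4, 24.2, 25.3, 26.6, 27.6, 31.0, 31.2, 33.1, 34.3, 34.5, 37.0.
Count below 16.8: L = 4; count equal: E = 1; n = 16.
Percentile rank = 100·(4 + 0.5·1)/16 = 100·4.5/16 = 28.12.

28.1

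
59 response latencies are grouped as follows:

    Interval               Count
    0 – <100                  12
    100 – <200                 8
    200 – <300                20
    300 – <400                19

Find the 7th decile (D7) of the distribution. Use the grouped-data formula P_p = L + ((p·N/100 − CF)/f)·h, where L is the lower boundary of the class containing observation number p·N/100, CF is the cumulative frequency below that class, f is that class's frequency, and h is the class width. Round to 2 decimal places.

306.84

N = 59; target position k = 70/100 · 59 = 41.3.
Cumulative frequencies: 12, 20, 40, 59.
Observation 41.3 falls in the class 300 – <400.
L = 300, CF = 40, f = 19, h = 100.
P70 = 300 + ((41.3 − 40)/19)·100 = 300 + 6.84211 = 306.842.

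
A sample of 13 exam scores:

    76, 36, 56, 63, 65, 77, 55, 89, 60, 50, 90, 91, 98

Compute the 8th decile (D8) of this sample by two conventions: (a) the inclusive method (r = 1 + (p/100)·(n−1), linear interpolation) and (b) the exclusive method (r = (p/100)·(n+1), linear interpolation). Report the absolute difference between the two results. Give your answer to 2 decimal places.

Sorted: 36, 50, 55, 56, 60, 63, 65, 76, 77, 89, 90, 91, 98.
n = 13.
(a) r = 10.6; between ranks 10 (89) and 11 (90): 89.6.
(b) r = 11.2; between ranks 11 (90) and 12 (91): 90.2.
|89.6 − 90.2| = 0.6.

0.60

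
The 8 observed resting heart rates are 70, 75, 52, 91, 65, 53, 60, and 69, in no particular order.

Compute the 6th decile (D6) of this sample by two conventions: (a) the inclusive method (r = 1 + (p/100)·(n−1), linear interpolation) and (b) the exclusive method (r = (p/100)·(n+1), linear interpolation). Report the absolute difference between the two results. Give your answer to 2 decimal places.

Sorted: 52, 53, 60, 65, 69, 70, 75, 91.
n = 8.
(a) r = 5.2; between ranks 5 (69) and 6 (70): 69.2.
(b) r = 5.4; between ranks 5 (69) and 6 (70): 69.4.
|69.2 − 69.4| = 0.2.

0.20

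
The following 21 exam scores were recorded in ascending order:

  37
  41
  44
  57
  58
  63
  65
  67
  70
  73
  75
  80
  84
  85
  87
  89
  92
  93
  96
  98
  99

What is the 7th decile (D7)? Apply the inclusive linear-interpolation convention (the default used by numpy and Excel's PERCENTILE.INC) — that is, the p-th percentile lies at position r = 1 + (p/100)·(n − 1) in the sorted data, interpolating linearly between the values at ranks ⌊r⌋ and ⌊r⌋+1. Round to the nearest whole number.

87

n = 21.
r = 1 + (70/100)·(21 − 1) = 1 + 14 = 15.
r is an integer, so P70 is the value at rank 15: 87.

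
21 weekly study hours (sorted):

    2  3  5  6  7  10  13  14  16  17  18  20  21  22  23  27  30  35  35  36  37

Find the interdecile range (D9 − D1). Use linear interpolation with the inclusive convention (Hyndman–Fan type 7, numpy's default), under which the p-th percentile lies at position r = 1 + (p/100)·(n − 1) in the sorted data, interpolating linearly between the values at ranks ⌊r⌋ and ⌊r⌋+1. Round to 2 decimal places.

30.00

n = 21.
P10: r = 3 (integer) → 5.
P90: r = 19 (integer) → 35.
Difference: 35 − 5 = 30.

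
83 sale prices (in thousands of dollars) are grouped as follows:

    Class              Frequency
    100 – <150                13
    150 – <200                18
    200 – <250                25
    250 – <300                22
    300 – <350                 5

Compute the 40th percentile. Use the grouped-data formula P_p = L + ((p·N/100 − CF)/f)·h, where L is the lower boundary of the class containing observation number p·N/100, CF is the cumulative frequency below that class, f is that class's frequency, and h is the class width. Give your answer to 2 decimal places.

204.40

N = 83; target position k = 40/100 · 83 = 33.2.
Cumulative frequencies: 13, 31, 56, 78, 83.
Observation 33.2 falls in the class 200 – <250.
L = 200, CF = 31, f = 25, h = 50.
P40 = 200 + ((33.2 − 31)/25)·50 = 200 + 4.4 = 204.4.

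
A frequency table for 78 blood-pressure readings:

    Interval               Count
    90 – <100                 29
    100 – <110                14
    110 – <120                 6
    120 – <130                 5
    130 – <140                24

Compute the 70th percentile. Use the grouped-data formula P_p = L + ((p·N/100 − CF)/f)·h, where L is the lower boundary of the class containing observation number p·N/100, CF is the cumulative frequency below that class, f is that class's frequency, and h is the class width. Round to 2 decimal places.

130.25

N = 78; target position k = 70/100 · 78 = 54.6.
Cumulative frequencies: 29, 43, 49, 54, 78.
Observation 54.6 falls in the class 130 – <140.
L = 130, CF = 54, f = 24, h = 10.
P70 = 130 + ((54.6 − 54)/24)·10 = 130 + 0.25 = 130.25.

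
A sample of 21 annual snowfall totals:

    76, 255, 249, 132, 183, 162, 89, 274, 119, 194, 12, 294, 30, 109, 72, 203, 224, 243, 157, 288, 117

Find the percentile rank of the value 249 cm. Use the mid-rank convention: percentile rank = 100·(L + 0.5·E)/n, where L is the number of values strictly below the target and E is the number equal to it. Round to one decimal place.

Sorted: 12, 30, 72, 76, 89, 109, 117, 119, 132, 157, 162, 183, 194, 203, 224, 243, 249, 255, 274, 288, 294.
Count below 249: L = 16; count equal: E = 1; n = 21.
Percentile rank = 100·(16 + 0.5·1)/21 = 100·16.5/21 = 78.57.

78.6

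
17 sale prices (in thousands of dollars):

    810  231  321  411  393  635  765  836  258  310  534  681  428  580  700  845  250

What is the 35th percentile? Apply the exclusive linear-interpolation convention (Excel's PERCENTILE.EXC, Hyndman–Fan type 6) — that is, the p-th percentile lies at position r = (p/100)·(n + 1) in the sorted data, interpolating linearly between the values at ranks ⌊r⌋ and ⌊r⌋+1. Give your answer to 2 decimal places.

Sorted: 231, 250, 258, 310, 321, 393, 411, 428, 534, 580, 635, 681, 700, 765, 810, 836, 845.
n = 17.
r = (35/100)·(17 + 1) = 6.3.
Rank 6 is 393 and rank 7 is 411.
Interpolate: 393 + 0.3·(411 − 393) = 393 + 0.3·18 = 398.4.

398.40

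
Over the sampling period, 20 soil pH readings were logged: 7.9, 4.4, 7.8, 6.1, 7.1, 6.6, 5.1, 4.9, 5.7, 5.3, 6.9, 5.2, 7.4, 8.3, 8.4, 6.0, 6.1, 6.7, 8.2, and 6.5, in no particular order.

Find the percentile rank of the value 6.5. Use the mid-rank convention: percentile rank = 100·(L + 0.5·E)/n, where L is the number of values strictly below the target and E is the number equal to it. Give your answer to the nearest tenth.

47.5

Sorted: 4.4, 4.9, 5.1, 5.2, 5.3, 5.7, 6.0, 6.1, 6.1, 6.5, 6.6, 6.7, 6.9, 7.1, 7.4, 7.8, 7.9, 8.2, 8.3, 8.4.
Count below 6.5: L = 9; count equal: E = 1; n = 20.
Percentile rank = 100·(9 + 0.5·1)/20 = 100·9.5/20 = 47.5.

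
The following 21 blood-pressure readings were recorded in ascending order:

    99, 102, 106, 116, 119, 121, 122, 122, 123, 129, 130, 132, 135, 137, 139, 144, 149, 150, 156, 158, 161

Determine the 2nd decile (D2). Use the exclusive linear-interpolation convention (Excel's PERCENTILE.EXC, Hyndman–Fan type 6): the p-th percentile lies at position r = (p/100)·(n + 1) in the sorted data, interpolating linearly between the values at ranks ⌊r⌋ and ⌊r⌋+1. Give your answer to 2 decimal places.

n = 21.
r = (20/100)·(21 + 1) = 4.4.
Rank 4 is 116 and rank 5 is 119.
Interpolate: 116 + 0.4·(119 − 116) = 116 + 0.4·3 = 117.2.

117.20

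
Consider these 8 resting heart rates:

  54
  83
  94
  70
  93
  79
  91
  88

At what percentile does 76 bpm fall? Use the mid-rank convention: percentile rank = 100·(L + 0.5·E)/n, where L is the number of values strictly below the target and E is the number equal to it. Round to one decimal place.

Sorted: 54, 70, 79, 83, 88, 91, 93, 94.
Count below 76: L = 2; count equal: E = 0; n = 8.
Percentile rank = 100·(2 + 0.5·0)/8 = 100·2/8 = 25.

25.0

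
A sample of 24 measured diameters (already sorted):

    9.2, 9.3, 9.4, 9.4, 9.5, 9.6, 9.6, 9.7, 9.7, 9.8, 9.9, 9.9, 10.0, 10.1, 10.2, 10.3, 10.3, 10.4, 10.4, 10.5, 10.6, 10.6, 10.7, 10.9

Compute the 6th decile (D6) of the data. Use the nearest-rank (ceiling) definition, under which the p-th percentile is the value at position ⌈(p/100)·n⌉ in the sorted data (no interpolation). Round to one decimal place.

10.2

n = 24.
Position = ⌈60/100 · 24⌉ = ⌈14.4⌉ = 15.
The value at rank 15 is 10.2.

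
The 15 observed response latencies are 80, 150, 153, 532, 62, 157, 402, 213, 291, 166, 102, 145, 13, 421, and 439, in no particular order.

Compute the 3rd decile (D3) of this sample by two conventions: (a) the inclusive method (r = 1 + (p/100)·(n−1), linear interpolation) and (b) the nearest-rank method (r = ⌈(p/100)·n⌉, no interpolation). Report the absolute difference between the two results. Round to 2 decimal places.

1.00

Sorted: 13, 62, 80, 102, 145, 150, 153, 157, 166, 213, 291, 402, 421, 439, 532.
n = 15.
(a) r = 5.2; between ranks 5 (145) and 6 (150): 146.
(b) the nearest-rank method: rank 5 → 145.
|146 − 145| = 1.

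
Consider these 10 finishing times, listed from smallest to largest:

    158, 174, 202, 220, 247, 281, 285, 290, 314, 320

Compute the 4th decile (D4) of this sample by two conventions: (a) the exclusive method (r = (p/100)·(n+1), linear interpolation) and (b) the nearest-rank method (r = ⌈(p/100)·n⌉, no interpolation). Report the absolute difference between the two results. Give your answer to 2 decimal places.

10.80

n = 10.
(a) r = 4.4; between ranks 4 (220) and 5 (247): 230.8.
(b) the nearest-rank method: rank 4 → 220.
|230.8 − 220| = 10.8.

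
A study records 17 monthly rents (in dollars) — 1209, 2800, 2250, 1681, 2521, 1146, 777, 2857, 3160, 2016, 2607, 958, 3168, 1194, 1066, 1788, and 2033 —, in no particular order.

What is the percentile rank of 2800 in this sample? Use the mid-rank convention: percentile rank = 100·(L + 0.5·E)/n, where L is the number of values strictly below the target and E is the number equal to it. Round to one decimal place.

79.4

Sorted: 777, 958, 1066, 1146, 1194, 1209, 1681, 1788, 2016, 2033, 2250, 2521, 2607, 2800, 2857, 3160, 3168.
Count below 2800: L = 13; count equal: E = 1; n = 17.
Percentile rank = 100·(13 + 0.5·1)/17 = 100·13.5/17 = 79.41.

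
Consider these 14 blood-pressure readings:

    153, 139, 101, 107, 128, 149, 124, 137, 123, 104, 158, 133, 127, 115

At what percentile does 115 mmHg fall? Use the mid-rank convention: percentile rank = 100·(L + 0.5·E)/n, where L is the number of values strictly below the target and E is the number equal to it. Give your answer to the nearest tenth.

Sorted: 101, 104, 107, 115, 123, 124, 127, 128, 133, 137, 139, 149, 153, 158.
Count below 115: L = 3; count equal: E = 1; n = 14.
Percentile rank = 100·(3 + 0.5·1)/14 = 100·3.5/14 = 25.

25.0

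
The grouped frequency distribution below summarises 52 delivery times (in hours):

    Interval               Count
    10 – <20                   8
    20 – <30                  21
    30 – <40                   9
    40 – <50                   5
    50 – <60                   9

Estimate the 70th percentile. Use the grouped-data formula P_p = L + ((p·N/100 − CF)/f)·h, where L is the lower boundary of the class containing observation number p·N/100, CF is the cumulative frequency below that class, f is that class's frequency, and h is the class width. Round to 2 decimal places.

38.22

N = 52; target position k = 70/100 · 52 = 36.4.
Cumulative frequencies: 8, 29, 38, 43, 52.
Observation 36.4 falls in the class 30 – <40.
L = 30, CF = 29, f = 9, h = 10.
P70 = 30 + ((36.4 − 29)/9)·10 = 30 + 8.22222 = 38.2222.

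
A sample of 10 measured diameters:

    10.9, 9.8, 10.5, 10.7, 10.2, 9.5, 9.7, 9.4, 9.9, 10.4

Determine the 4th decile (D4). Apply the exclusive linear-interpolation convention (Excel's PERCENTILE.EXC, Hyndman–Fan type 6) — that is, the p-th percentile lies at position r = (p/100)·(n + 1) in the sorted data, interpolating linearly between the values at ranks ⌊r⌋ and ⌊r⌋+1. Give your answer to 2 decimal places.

Sorted: 9.4, 9.5, 9.7, 9.8, 9.9, 10.2, 10.4, 10.5, 10.7, 10.9.
n = 10.
r = (40/100)·(10 + 1) = 4.4.
Rank 4 is 9.8 and rank 5 is 9.9.
Interpolate: 9.8 + 0.4·(9.9 − 9.8) = 9.8 + 0.4·0.1 = 9.84.

9.84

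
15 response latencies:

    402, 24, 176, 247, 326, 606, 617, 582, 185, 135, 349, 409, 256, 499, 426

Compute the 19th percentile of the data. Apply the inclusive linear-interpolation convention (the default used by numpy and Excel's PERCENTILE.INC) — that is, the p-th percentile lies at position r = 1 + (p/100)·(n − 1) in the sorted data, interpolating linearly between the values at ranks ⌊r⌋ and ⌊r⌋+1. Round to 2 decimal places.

Sorted: 24, 135, 176, 185, 247, 256, 326, 349, 402, 409, 426, 499, 582, 606, 617.
n = 15.
r = 1 + (19/100)·(15 − 1) = 1 + 2.66 = 3.66.
Rank 3 is 176 and rank 4 is 185.
Interpolate: 176 + 0.66·(185 − 176) = 176 + 0.66·9 = 181.94.

181.94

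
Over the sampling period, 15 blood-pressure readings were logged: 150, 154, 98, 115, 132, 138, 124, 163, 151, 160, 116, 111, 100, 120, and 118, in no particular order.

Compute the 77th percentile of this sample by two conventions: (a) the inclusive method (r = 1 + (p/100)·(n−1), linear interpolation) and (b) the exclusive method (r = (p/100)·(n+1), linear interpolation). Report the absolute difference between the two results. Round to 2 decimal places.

Sorted: 98, 100, 111, 115, 116, 118, 120, 124, 132, 138, 150, 151, 154, 160, 163.
n = 15.
(a) r = 11.78; between ranks 11 (150) and 12 (151): 150.78.
(b) r = 12.32; between ranks 12 (151) and 13 (154): 151.96.
|150.78 − 151.96| = 1.18.

1.18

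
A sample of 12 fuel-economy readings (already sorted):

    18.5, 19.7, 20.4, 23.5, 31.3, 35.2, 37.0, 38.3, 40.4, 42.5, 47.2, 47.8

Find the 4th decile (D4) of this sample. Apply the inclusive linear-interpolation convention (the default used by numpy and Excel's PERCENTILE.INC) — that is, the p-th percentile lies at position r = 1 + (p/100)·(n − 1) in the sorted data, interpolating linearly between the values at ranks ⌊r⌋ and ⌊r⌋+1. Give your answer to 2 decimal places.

32.86

n = 12.
r = 1 + (40/100)·(12 − 1) = 1 + 4.4 = 5.4.
Rank 5 is 31.3 and rank 6 is 35.2.
Interpolate: 31.3 + 0.4·(35.2 − 31.3) = 31.3 + 0.4·3.9 = 32.86.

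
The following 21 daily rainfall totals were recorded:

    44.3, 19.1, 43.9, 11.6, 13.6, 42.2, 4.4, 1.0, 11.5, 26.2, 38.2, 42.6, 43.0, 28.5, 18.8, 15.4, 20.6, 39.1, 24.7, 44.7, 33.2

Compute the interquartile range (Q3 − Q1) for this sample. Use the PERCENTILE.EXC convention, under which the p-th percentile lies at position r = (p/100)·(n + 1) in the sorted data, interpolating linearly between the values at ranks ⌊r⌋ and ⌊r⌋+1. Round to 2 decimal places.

Sorted: 1.0, 4.4, 11.5, 11.6, 13.6, 15.4, 18.8, 19.1, 20.6, 24.7, 26.2, 28.5, 33.2, 38.2, 39.1, 42.2, 42.6, 43.0, 43.9, 44.3, 44.7.
n = 21.
P25: r = 5.5; ranks 5–6 are 13.6, 15.4; interpolating gives 14.5.
P75: r = 16.5; ranks 16–17 are 42.2, 42.6; interpolating gives 42.4.
Difference: 42.4 − 14.5 = 27.9.

27.90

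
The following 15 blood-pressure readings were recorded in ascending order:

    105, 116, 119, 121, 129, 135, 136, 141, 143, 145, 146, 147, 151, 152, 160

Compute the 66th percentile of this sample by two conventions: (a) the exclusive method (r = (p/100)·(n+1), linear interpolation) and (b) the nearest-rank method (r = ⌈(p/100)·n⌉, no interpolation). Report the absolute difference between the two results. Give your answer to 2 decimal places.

0.56

n = 15.
(a) r = 10.56; between ranks 10 (145) and 11 (146): 145.56.
(b) the nearest-rank method: rank 10 → 145.
|145.56 − 145| = 0.56.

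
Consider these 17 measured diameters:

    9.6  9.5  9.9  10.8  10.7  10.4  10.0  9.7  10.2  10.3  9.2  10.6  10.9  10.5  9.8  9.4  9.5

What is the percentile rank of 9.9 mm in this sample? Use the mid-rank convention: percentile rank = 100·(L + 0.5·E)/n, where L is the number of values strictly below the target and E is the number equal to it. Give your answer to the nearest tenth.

Sorted: 9.2, 9.4, 9.5, 9.5, 9.6, 9.7, 9.8, 9.9, 10.0, 10.2, 10.3, 10.4, 10.5, 10.6, 10.7, 10.8, 10.9.
Count below 9.9: L = 7; count equal: E = 1; n = 17.
Percentile rank = 100·(7 + 0.5·1)/17 = 100·7.5/17 = 44.12.

44.1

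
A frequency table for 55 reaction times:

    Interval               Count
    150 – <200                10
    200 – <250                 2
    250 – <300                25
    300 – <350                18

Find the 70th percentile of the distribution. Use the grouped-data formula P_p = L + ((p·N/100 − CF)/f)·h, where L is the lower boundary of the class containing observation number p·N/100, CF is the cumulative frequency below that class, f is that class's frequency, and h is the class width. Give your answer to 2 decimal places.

304.17

N = 55; target position k = 70/100 · 55 = 38.5.
Cumulative frequencies: 10, 12, 37, 55.
Observation 38.5 falls in the class 300 – <350.
L = 300, CF = 37, f = 18, h = 50.
P70 = 300 + ((38.5 − 37)/18)·50 = 300 + 4.16667 = 304.167.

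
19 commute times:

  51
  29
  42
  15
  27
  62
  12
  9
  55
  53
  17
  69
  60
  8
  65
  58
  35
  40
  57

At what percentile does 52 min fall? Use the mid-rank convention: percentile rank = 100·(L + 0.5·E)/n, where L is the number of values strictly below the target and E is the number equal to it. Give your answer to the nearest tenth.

57.9

Sorted: 8, 9, 12, 15, 17, 27, 29, 35, 40, 42, 51, 53, 55, 57, 58, 60, 62, 65, 69.
Count below 52: L = 11; count equal: E = 0; n = 19.
Percentile rank = 100·(11 + 0.5·0)/19 = 100·11/19 = 57.89.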